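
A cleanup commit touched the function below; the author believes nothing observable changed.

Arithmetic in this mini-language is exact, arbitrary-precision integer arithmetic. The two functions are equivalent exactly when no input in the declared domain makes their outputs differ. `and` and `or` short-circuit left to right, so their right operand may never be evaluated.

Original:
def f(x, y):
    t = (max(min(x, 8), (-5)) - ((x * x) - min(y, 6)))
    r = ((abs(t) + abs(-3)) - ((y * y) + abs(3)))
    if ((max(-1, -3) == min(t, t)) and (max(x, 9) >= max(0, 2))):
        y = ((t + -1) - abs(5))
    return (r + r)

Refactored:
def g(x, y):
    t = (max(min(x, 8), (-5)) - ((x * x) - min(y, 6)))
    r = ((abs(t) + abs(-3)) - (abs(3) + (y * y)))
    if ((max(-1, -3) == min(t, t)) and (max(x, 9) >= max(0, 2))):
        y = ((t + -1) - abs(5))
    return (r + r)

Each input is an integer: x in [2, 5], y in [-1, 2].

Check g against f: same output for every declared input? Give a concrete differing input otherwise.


Side by side, the visible changes include: same computation, different form.
As a probe, take x=2, y=2: f runs t := 0 | r := -4 | ((max(-1, -3) == min(t, t)) and (max(x, 9) >= max(0, 2))): false | result -8; g runs t := 0 | r := -4 | ((max(-1, -3) == min(t, t)) and (max(x, 9) >= max(0, 2))): false | result -8; both end at -8.
Across all 16 domain points the two functions coincide.
verdict: equivalent


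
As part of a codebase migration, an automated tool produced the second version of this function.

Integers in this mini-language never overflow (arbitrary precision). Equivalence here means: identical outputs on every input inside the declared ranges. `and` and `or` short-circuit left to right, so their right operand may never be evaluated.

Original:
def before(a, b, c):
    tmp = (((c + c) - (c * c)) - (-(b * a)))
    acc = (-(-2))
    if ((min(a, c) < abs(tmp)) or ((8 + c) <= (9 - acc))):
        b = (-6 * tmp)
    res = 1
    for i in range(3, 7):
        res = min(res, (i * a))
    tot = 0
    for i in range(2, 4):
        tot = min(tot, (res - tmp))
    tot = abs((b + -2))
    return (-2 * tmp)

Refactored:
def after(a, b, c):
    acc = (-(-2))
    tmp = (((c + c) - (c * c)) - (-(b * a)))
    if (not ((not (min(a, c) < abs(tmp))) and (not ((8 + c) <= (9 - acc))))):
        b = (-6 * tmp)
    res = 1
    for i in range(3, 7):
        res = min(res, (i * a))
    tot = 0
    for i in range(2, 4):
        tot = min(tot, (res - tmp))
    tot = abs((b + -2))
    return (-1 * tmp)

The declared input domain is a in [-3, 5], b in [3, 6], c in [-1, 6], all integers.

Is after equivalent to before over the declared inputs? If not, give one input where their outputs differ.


There is a counterexample at a=-3, b=3, c=-1: 24 on one side, 12 on the other.
before: tmp := -12 | acc := 2 | ((min(a, c) < abs(tmp)) or ((8 + c) <= (9 - acc))): true | b := 72 | res := 1 | iter i=3: | res := -9 | iter i=4: | res := -12 | iter i=5: | res := -15 | iter i=6: | res := -18 | tot := 0 | iter i=2: | tot := -6 | iter i=3: | tot := -6 | tot := 70 | result 24
after: acc := 2 | tmp := -12 | (not ((not (min(a, c) < abs(tmp))) and (not ((8 + c) <= (9 - acc))))): true | b := 72 | res := 1 | iter i=3: | res := -9 | iter i=4: | res := -12 | iter i=5: | res := -15 | iter i=6: | res := -18 | tot := 0 | iter i=2: | tot := -6 | iter i=3: | tot := -6 | tot := 70 | result 12
verdict: not equivalent; witness: a=-3, b=3, c=-1


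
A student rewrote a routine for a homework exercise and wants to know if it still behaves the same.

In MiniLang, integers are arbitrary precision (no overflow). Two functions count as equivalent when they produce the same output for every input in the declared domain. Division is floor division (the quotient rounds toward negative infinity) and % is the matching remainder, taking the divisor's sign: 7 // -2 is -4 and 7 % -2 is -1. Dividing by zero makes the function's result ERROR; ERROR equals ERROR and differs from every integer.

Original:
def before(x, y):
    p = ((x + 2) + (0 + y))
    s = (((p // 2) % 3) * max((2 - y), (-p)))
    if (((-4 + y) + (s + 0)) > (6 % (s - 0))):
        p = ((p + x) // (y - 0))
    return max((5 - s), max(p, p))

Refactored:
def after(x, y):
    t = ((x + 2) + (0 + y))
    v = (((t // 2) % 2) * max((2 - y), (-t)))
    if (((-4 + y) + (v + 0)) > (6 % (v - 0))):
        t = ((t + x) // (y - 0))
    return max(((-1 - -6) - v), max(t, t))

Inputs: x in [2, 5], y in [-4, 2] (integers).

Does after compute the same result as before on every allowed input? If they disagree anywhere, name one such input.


These are not equivalent — on x=2, y=0 the outputs split (4 vs ERROR).
before: p=4, then s=4, then (((-4 + y) + (s + 0)) > (6 % (s - 0))) is false, then returns 4
after: t=4, then v=0, then a zero divisor aborts: ERROR
verdict: not equivalent; witness: x=2, y=0


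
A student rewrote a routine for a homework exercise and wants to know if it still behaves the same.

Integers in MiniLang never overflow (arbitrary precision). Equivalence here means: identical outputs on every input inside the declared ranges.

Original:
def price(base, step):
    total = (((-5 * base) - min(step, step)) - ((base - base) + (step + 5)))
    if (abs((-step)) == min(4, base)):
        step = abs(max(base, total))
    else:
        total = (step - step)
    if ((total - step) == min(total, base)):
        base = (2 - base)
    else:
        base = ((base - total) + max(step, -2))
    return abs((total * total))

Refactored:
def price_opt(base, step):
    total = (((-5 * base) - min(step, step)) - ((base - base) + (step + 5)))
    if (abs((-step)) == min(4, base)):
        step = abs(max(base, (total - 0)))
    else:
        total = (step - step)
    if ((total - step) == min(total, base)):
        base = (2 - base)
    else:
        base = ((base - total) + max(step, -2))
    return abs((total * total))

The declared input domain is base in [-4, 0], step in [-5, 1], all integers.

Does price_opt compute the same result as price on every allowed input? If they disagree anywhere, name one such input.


The two versions differ — the changes include constant usage differs, plus arithmetic usage differs.
As a probe, take base=-2, step=-4: price runs total=13, then (abs((-step)) == min(4, base)) is false, then total=0, then ((total - step) == min(total, base)) is false, then base=-4, then returns 0; price_opt runs total=13, then (abs((-step)) == min(4, base)) is false, then total=0, then ((total - step) == min(total, base)) is false, then base=-4, then returns 0; both end at 0.
Checked all 35 inputs in the declared domain: the outputs agree on every one.
verdict: equivalent


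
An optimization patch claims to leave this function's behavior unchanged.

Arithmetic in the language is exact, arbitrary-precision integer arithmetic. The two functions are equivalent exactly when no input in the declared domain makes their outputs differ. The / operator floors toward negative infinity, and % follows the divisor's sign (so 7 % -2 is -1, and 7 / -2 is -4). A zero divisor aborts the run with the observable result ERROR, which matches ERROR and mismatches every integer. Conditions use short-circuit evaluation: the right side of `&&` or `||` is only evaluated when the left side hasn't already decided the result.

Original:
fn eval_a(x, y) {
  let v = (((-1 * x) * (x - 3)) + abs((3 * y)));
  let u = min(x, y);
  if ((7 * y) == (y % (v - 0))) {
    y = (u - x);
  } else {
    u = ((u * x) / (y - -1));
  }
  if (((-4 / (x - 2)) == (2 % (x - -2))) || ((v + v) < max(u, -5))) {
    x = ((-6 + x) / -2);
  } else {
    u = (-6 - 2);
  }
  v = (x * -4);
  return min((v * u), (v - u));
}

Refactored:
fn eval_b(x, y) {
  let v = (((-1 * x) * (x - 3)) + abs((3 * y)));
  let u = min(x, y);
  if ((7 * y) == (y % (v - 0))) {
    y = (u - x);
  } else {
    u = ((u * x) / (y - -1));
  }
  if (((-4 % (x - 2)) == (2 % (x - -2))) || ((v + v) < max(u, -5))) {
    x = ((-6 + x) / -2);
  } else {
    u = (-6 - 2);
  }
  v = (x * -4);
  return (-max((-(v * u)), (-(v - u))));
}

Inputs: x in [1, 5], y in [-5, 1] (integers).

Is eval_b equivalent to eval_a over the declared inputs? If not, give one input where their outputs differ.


There is a counterexample at x=5, y=-5: -12 on one side, -6 on the other.
eval_a: v becomes 5; next u becomes -5; next ((7 * y) == (y % (v - 0))) evaluates to false; next u becomes 6; next (((-4 / (x - 2)) == (2 % (x - -2))) || ((v + v) < max(u, -5))) evaluates to false; next u becomes -8; next v becomes -20; next final value -12
eval_b: v becomes 5; next u becomes -5; next ((7 * y) == (y % (v - 0))) evaluates to false; next u becomes 6; next (((-4 % (x - 2)) == (2 % (x - -2))) || ((v + v) < max(u, -5))) evaluates to true; next x becomes 0; next v becomes 0; next final value -6
verdict: not equivalent; witness: x=5, y=-5


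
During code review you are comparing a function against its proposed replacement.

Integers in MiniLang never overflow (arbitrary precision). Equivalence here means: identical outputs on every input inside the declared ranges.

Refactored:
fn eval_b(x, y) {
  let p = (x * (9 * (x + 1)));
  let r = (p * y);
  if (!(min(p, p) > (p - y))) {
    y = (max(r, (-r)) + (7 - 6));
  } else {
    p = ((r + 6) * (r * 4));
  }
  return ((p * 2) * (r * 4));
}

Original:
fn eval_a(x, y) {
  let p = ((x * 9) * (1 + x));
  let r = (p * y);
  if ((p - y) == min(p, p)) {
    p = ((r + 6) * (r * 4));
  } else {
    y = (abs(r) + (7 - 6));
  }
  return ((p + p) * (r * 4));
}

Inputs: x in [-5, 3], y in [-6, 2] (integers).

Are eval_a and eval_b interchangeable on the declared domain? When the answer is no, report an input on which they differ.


Try x=-5, y=1.
eval_a: p := 180 | r := 180 | ((p - y) == min(p, p)): false | y := 181 | result 259200
eval_b: p := 180 | r := 180 | (!(min(p, p) > (p - y))): false | p := 133920 | result 192844800
259200 against 192844800: the behavior changed.
verdict: not equivalent; witness: x=-5, y=1


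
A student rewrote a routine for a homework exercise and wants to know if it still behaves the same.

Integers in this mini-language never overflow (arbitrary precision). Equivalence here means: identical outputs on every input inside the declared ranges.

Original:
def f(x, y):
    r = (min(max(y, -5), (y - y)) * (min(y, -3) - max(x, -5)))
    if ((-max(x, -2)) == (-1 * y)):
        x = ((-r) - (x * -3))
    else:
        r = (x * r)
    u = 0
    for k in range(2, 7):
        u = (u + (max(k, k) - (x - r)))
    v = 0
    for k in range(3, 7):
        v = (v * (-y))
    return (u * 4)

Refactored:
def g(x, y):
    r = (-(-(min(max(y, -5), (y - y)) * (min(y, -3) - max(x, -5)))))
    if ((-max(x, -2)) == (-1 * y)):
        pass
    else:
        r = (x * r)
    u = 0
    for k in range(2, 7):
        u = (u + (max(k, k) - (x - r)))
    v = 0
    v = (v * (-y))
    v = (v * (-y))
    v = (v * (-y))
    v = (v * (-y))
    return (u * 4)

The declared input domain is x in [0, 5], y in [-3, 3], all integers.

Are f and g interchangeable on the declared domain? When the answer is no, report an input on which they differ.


The rewrite breaks on x=1, y=1, where the results are 20 and 60.
f: r := 0 | ((-max(x, -2)) == (-1 * y)): true | x := 3 | u := 0 | iter k=2: | u := -1 | iter k=3: | u := -1 | iter k=4: | u := 0 | iter k=5: | u := 2 | iter k=6: | u := 5 | v := 0 | iter k=3: | v := 0 | iter k=4: | v := 0 | iter k=5: | v := 0 | iter k=6: | v := 0 | result 20
g: r := 0 | ((-max(x, -2)) == (-1 * y)): true | u := 0 | iter k=2: | u := 1 | iter k=3: | u := 3 | iter k=4: | u := 6 | iter k=5: | u := 10 | iter k=6: | u := 15 | v := 0 | v := 0 | v := 0 | v := 0 | v := 0 | result 60
verdict: not equivalent; witness: x=1, y=1


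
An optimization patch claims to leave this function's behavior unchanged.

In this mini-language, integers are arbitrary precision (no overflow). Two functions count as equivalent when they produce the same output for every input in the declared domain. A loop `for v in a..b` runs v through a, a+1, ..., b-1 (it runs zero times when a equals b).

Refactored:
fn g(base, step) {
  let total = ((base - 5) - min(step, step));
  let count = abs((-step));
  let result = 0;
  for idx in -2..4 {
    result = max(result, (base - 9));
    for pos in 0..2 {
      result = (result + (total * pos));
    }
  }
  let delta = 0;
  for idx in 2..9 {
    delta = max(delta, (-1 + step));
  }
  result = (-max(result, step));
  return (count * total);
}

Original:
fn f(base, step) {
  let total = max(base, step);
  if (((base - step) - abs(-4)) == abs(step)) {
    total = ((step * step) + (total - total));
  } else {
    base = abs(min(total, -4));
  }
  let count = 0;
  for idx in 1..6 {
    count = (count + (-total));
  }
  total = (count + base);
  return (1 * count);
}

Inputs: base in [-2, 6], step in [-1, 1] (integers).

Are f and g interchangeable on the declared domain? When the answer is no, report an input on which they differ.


Input base=-2, step=-1: 5 from f versus -6 from g.
verdict: not equivalent; witness: base=-2, step=-1


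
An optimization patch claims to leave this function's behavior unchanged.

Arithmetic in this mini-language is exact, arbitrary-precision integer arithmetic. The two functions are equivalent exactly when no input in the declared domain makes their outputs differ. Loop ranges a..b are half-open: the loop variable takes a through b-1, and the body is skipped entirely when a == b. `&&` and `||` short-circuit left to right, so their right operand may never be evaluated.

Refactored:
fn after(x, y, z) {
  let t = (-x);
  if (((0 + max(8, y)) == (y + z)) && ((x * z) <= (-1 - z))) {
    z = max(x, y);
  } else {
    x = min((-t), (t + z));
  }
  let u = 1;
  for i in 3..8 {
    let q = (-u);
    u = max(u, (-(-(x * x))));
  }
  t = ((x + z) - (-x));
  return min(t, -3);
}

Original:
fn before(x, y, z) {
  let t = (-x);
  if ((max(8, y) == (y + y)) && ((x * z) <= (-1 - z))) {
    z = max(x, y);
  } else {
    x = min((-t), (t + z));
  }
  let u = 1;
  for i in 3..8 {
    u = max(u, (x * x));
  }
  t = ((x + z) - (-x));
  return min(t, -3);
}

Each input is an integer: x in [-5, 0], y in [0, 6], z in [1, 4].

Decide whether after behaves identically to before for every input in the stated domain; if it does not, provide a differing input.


There is a counterexample at x=-5, y=4, z=1: -6 on one side, -9 on the other.
before: t := 5 | ((max(8, y) == (y + y)) && ((x * z) <= (-1 - z))): true | z := 4 | u := 1 | iter i=3: | u := 25 | iter i=4: | u := 25 | iter i=5: | u := 25 | iter i=6: | u := 25 | iter i=7: | u := 25 | t := -6 | result -6
after: t := 5 | (((0 + max(8, y)) == (y + z)) && ((x * z) <= (-1 - z))): false | x := -5 | u := 1 | iter i=3: | q := -1 | u := 25 | iter i=4: | q := -25 | u := 25 | iter i=5: | q := -25 | u := 25 | iter i=6: | q := -25 | u := 25 | iter i=7: | q := -25 | u := 25 | t := -9 | result -9
verdict: not equivalent; witness: x=-5, y=4, z=1


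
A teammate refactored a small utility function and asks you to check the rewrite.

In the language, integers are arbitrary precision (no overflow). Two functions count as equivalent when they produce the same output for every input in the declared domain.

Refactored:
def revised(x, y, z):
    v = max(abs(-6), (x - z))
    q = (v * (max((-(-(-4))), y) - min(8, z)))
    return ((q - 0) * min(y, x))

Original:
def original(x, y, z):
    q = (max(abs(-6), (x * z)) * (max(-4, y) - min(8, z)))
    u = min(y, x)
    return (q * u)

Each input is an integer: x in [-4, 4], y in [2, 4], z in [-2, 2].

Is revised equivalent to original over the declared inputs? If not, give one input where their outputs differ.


Run the pair on x=-4, y=2, z=-2.
original: q becomes 32; next u becomes -4; next final value -128
revised: v becomes 6; next q becomes 24; next final value -96
-128 vs -96 — the two versions disagree here.
verdict: not equivalent; witness: x=-4, y=2, z=-2


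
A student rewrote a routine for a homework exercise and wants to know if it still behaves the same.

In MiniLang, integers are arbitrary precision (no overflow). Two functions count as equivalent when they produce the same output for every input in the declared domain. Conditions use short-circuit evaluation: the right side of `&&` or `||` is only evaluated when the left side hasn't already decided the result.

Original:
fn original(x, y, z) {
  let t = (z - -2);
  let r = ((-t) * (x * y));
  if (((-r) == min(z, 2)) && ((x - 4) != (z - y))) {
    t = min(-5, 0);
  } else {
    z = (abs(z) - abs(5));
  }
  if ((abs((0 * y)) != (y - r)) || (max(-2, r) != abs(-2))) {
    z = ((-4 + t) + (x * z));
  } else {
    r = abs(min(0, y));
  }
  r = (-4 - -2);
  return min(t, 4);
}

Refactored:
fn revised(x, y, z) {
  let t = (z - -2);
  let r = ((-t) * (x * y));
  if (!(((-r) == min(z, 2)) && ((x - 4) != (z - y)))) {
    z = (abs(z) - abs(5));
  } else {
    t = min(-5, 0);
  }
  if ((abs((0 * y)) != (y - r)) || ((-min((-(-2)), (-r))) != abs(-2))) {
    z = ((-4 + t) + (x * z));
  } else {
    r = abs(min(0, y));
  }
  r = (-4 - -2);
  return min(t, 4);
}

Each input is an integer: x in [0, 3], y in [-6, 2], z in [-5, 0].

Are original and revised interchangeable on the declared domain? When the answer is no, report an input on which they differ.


Reading the diff, among the changes: min/max/abs usage differs; also boolean connective usage differs.
One worked example (x=2, y=1, z=-5) — original: t becomes -3; next r becomes 6; next (((-r) == min(z, 2)) && ((x - 4) != (z - y))) evaluates to false; next z becomes 0; next ((abs((0 * y)) != (y - r)) || (max(-2, r) != abs(-2))) evaluates to true; next z becomes -7; next r becomes -2; next final value -3; revised: t becomes -3; next r becomes 6; next (!(((-r) == min(z, 2)) && ((x - 4) != (z - y)))) evaluates to true; next z becomes 0; next ((abs((0 * y)) != (y - r)) || ((-min((-(-2)), (-r))) != abs(-2))) evaluates to true; next z becomes -7; next r becomes -2; next final value -3; agreement on -3.
Across all 216 domain points the two functions coincide.
verdict: equivalent


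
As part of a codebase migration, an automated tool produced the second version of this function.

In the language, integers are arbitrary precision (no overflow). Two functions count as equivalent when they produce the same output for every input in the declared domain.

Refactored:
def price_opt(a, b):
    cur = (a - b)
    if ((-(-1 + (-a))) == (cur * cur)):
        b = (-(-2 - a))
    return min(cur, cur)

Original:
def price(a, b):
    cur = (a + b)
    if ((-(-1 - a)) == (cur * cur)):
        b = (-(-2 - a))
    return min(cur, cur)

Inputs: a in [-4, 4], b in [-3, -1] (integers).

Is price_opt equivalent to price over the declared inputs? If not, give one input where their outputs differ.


These are not equivalent — on a=-4, b=-3 the outputs split (-7 vs -1).
price: cur = -7; ((-(-1 - a)) == (cur * cur)) -> false; return -7
price_opt: cur = -1; ((-(-1 + (-a))) == (cur * cur)) -> false; return -1
verdict: not equivalent; witness: a=-4, b=-3


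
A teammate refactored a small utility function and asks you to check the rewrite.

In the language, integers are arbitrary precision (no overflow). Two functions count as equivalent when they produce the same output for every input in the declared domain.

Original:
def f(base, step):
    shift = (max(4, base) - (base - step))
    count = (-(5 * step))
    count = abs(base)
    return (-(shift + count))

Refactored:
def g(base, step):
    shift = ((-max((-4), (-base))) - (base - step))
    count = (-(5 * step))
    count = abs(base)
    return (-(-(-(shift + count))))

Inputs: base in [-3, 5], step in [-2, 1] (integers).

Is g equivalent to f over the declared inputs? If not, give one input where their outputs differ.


Not equivalent: base=-3, step=-2 separates them (-8 vs -1).
f: shift = 5; count = 10; count = 3; return -8
g: shift = -2; count = 10; count = 3; return -1
verdict: not equivalent; witness: base=-3, step=-2


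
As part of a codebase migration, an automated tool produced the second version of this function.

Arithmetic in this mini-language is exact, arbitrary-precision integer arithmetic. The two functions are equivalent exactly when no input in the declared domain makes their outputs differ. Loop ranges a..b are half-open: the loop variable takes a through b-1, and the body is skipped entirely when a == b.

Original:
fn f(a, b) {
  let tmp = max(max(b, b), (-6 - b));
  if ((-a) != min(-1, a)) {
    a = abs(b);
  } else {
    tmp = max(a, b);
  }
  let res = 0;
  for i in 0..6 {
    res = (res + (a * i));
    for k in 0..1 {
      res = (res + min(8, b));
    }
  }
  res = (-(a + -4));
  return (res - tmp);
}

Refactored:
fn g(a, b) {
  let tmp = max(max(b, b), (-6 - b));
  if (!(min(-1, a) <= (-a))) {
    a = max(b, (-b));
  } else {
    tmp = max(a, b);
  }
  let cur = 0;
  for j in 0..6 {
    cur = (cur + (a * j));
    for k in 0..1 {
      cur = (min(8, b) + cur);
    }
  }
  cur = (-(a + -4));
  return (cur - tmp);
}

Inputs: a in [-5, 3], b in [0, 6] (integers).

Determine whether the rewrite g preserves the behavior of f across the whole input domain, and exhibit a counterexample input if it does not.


There is a counterexample at a=-5, b=0: 4 on one side, 9 on the other.
f: tmp=0, then ((-a) != min(-1, a)) is true, then a=0, then res=0, then (i=0), then res=0, then (k=0), then res=0, then (i=1), then res=0, then (k=0), then res=0, then (i=2), then res=0, then (k=0), then res=0, then (i=3), then res=0, then (k=0), then res=0, then (i=4), then res=0, then (k=0), then res=0, then (i=5), then res=0, then (k=0), then res=0, then res=4, then returns 4
g: tmp=0, then (!(min(-1, a) <= (-a))) is false, then tmp=0, then cur=0, then (j=0), then cur=0, then (k=0), then cur=0, then (j=1), then cur=-5, then (k=0), then cur=-5, then (j=2), then cur=-15, then (k=0), then cur=-15, then (j=3), then cur=-30, then (k=0), then cur=-30, then (j=4), then cur=-50, then (k=0), then cur=-50, then (j=5), then cur=-75, then (k=0), then cur=-75, then cur=9, then returns 9
verdict: not equivalent; witness: a=-5, b=0


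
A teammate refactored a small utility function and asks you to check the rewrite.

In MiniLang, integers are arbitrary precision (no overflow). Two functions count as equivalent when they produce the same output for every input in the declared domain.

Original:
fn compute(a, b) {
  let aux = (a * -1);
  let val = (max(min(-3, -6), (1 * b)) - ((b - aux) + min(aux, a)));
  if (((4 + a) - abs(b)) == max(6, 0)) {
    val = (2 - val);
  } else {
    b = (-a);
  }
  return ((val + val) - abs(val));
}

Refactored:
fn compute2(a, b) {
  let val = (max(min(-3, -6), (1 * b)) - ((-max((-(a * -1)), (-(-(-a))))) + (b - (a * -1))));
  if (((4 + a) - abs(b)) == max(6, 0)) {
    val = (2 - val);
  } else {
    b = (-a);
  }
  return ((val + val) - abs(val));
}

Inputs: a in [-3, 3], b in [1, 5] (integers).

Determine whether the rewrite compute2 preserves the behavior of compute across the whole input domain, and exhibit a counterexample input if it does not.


The two versions differ — the changes include local variable names differ, arithmetic usage differs, min/max/abs usage differs, constant usage differs, statement counts differ.
Tracing a=0, b=1: compute: aux becomes 0; next val becomes 0; next (((4 + a) - abs(b)) == max(6, 0)) evaluates to false; next b becomes 0; next final value 0 | compute2: val becomes 0; next (((4 + a) - abs(b)) == max(6, 0)) evaluates to false; next b becomes 0; next final value 0 — matching result 0.
An exhaustive pass over the 35 declared inputs shows identical outputs.
verdict: equivalent


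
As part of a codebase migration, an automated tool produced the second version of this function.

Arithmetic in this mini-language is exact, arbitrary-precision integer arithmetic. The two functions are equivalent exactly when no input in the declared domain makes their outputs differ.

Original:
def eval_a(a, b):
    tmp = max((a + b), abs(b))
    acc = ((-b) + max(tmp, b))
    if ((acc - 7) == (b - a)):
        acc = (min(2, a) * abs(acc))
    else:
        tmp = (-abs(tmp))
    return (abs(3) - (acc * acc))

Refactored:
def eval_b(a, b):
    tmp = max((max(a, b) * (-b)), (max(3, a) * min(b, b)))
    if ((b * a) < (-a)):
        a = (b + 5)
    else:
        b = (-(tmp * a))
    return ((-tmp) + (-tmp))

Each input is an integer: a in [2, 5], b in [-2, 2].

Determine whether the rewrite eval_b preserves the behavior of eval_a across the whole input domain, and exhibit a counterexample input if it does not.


There is a counterexample at a=2, b=-2: -13 on one side, -8 on the other.
eval_a: tmp = 2; acc = 4; ((acc - 7) == (b - a)) -> false; tmp = -2; return -13
eval_b: tmp = 4; ((b * a) < (-a)) -> true; a = 3; return -8
verdict: not equivalent; witness: a=2, b=-2


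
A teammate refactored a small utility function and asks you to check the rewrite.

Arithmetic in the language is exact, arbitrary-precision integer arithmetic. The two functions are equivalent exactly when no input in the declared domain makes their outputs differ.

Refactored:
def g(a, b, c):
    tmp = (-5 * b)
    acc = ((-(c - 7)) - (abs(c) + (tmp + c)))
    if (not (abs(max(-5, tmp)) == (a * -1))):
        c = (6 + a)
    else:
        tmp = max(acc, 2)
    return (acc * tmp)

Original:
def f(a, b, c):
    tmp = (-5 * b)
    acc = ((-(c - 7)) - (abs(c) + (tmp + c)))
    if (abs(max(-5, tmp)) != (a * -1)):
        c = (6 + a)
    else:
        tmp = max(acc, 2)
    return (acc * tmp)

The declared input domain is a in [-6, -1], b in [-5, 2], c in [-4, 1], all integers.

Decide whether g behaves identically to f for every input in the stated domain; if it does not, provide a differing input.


Equivalent — the differences include comparison usage differs, plus boolean connective usage differs, yet no declared input distinguishes the two.
One worked example (a=-2, b=0, c=1) — f: tmp=0, then acc=4, then (abs(max(-5, tmp)) != (a * -1)) is true, then c=4, then returns 0; g: tmp=0, then acc=4, then (not (abs(max(-5, tmp)) == (a * -1))) is true, then c=4, then returns 0; agreement on 0.
An exhaustive pass over the 288 declared inputs shows identical outputs.
verdict: equivalent


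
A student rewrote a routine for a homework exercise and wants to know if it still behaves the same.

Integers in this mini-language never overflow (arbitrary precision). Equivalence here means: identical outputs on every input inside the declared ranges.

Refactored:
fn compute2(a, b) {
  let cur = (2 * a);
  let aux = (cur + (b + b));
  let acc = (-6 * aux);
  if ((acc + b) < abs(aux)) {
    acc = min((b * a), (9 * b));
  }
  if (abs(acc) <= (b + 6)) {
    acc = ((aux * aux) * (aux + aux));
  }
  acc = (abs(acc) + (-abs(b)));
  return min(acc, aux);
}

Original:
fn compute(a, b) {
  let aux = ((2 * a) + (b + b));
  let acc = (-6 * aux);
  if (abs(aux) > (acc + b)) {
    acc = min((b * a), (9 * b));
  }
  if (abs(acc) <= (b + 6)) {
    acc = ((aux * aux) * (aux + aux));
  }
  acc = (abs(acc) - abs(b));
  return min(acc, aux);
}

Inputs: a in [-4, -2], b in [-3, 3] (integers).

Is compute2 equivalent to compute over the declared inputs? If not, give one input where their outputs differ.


The two versions differ — the changes include comparison usage differs; also arithmetic usage differs; also statement counts differ; also local variable names differ.
Tracing a=-2, b=-3: compute: aux := -10 | acc := 60 | (abs(aux) > (acc + b)): false | (abs(acc) <= (b + 6)): false | acc := 57 | result -10 | compute2: cur := -4 | aux := -10 | acc := 60 | ((acc + b) < abs(aux)): false | (abs(acc) <= (b + 6)): false | acc := 57 | result -10 — matching result -10.
Across all 21 domain points the two functions coincide.
verdict: equivalent


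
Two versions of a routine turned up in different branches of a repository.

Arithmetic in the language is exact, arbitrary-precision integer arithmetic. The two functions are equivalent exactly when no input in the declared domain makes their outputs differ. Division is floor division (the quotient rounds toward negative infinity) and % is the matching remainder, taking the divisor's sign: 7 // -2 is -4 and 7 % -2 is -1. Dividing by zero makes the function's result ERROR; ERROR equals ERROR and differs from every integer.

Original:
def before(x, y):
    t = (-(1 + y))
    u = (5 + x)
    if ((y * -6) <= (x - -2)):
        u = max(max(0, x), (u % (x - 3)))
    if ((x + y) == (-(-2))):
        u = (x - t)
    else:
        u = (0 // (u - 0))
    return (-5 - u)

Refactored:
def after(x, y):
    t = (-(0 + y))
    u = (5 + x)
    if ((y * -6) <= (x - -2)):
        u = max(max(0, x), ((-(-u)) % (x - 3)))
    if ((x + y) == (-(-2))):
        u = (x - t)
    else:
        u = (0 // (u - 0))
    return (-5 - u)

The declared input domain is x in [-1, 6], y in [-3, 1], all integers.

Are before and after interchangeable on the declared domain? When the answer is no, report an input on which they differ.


These are not equivalent — on x=1, y=1 the outputs split (-8 vs -7).
before: t = -2; u = 6; ((y * -6) <= (x - -2)) -> true; u = 1; ((x + y) == (-(-2))) -> true; u = 3; return -8
after: t = -1; u = 6; ((y * -6) <= (x - -2)) -> true; u = 1; ((x + y) == (-(-2))) -> true; u = 2; return -7
verdict: not equivalent; witness: x=1, y=1


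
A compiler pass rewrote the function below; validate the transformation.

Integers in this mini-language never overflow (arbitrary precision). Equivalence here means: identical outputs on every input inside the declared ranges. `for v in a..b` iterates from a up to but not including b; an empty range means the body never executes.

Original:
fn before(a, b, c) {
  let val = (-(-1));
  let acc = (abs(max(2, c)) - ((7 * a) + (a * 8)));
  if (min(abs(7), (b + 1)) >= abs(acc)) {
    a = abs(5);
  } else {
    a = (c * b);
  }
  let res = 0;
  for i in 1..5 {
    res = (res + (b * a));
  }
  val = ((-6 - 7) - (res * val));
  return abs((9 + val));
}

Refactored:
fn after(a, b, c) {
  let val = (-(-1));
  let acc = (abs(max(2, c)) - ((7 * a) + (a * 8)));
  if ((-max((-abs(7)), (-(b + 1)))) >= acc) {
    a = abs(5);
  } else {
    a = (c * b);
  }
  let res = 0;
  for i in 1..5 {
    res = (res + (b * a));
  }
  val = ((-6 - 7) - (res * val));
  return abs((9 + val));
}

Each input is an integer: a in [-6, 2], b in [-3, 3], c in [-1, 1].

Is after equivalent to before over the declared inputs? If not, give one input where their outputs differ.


Not equivalent: a=1, b=-3, c=-1 separates them (32 vs 56).
before: val becomes 1; next acc becomes -13; next (min(abs(7), (b + 1)) >= abs(acc)) evaluates to false; next a becomes 3; next res becomes 0; next at i=1:; next res becomes -9; next at i=2:; next res becomes -18; next at i=3:; next res becomes -27; next at i=4:; next res becomes -36; next val becomes 23; next final value 32
after: val becomes 1; next acc becomes -13; next ((-max((-abs(7)), (-(b + 1)))) >= acc) evaluates to true; next a becomes 5; next res becomes 0; next at i=1:; next res becomes -15; next at i=2:; next res becomes -30; next at i=3:; next res becomes -45; next at i=4:; next res becomes -60; next val becomes 47; next final value 56
verdict: not equivalent; witness: a=1, b=-3, c=-1


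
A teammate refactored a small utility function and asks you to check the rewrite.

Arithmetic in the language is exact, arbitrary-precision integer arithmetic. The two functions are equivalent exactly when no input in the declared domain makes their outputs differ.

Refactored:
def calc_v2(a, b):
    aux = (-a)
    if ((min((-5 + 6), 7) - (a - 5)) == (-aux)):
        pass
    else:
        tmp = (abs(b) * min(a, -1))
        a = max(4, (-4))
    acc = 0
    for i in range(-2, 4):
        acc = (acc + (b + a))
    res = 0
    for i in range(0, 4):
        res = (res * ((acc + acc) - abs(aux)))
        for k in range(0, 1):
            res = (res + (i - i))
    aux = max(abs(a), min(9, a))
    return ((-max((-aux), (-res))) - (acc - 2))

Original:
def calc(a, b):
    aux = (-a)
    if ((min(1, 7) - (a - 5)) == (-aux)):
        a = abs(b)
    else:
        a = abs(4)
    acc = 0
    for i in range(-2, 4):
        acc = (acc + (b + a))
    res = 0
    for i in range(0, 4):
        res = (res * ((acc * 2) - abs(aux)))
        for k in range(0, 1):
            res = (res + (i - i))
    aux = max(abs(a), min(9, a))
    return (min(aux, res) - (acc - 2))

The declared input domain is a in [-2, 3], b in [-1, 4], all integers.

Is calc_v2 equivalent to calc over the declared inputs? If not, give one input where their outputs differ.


Not equivalent: a=3, b=-1 separates them (2 vs -10).
calc: aux becomes -3; next ((min(1, 7) - (a - 5)) == (-aux)) evaluates to true; next a becomes 1; next acc becomes 0; next at i=-2:; next acc becomes 0; next at i=-1:; next acc becomes 0; next at i=0:; next acc becomes 0; next at i=1:; next acc becomes 0; next at i=2:; next acc becomes 0; next at i=3:; next acc becomes 0; next res becomes 0; next at i=0:; next res becomes 0; next at k=0:; next res becomes 0; next at i=1:; next res becomes 0; next at k=0:; next res becomes 0; next at i=2:; next res becomes 0; next at k=0:; next res becomes 0; next at i=3:; next res becomes 0; next at k=0:; next res becomes 0; next aux becomes 1; next final value 2
calc_v2: aux becomes -3; next ((min((-5 + 6), 7) - (a - 5)) == (-aux)) evaluates to true; next acc becomes 0; next at i=-2:; next acc becomes 2; next at i=-1:; next acc becomes 4; next at i=0:; next acc becomes 6; next at i=1:; next acc becomes 8; next at i=2:; next acc becomes 10; next at i=3:; next acc becomes 12; next res becomes 0; next at i=0:; next res becomes 0; next at k=0:; next res becomes 0; next at i=1:; next res becomes 0; next at k=0:; next res becomes 0; next at i=2:; next res becomes 0; next at k=0:; next res becomes 0; next at i=3:; next res becomes 0; next at k=0:; next res becomes 0; next aux becomes 3; next final value -10
verdict: not equivalent; witness: a=3, b=-1


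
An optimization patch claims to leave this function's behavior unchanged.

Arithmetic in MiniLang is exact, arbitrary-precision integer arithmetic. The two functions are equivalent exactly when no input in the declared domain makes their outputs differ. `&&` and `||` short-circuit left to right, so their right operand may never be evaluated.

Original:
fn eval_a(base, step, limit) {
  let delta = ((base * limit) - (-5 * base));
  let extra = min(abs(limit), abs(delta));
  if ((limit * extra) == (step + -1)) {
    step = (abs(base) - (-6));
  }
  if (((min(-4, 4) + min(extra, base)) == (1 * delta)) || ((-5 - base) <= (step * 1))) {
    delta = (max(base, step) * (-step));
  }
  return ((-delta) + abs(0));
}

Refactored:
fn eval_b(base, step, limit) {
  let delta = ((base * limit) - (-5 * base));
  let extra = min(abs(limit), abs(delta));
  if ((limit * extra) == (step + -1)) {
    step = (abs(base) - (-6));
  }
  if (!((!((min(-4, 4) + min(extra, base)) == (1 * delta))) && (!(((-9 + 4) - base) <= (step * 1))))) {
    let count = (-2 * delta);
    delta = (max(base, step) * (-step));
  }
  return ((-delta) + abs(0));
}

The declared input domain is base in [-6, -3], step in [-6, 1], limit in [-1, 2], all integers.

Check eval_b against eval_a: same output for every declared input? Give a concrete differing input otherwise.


This is a faithful refactor — boolean connective usage differs; arithmetic usage differs; local variable names differ; constant usage differs; statement counts differ, but the computed results match everywhere.
One worked example (base=-5, step=0, limit=1) — eval_a: delta becomes -30; next extra becomes 1; next ((limit * extra) == (step + -1)) evaluates to false; next (((min(-4, 4) + min(extra, base)) == (1 * delta)) || ((-5 - base) <= (step * 1))) evaluates to true; next delta becomes 0; next final value 0; eval_b: delta becomes -30; next extra becomes 1; next ((limit * extra) == (step + -1)) evaluates to false; next (!((!((min(-4, 4) + min(extra, base)) == (1 * delta))) && (!(((-9 + 4) - base) <= (step * 1))))) evaluates to true; next count becomes 60; next delta becomes 0; next final value 0; agreement on 0.
Checked all 128 inputs in the declared domain: the outputs agree on every one.
verdict: equivalent


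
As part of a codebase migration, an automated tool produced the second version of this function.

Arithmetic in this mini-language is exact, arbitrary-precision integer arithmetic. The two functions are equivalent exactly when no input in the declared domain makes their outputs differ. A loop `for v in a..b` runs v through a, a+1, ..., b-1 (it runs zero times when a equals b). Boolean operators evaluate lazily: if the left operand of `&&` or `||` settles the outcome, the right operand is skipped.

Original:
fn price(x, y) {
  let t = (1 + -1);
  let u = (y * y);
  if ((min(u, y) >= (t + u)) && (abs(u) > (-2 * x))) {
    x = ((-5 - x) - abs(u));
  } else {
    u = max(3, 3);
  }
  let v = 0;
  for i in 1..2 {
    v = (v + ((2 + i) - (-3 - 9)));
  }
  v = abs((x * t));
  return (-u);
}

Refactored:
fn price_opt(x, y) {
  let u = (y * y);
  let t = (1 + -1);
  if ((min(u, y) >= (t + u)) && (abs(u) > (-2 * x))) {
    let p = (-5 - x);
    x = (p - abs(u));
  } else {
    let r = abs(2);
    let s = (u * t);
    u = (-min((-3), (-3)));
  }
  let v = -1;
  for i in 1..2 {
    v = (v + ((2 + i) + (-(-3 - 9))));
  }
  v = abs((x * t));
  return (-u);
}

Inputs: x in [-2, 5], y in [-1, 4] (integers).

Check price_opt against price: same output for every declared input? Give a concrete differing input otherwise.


Equivalent. The suspicious edit (`0` became `-1`) never changes the result for any input inside the declared domain.
Across all 48 domain points the two functions coincide.
Spot check at x=-1, y=-1 — price: t = 0; u = 1; ((min(u, y) >= (t + u)) && (abs(u) > (-2 * x))) -> false; u = 3; v = 0; [i=1]; v = 15; v = 0; return -3. price_opt: u = 1; t = 0; ((min(u, y) >= (t + u)) && (abs(u) > (-2 * x))) -> false; r = 2; s = 0; u = 3; v = -1; [i=1]; v = 14; v = 0; return -3. Both give -3.
verdict: equivalent


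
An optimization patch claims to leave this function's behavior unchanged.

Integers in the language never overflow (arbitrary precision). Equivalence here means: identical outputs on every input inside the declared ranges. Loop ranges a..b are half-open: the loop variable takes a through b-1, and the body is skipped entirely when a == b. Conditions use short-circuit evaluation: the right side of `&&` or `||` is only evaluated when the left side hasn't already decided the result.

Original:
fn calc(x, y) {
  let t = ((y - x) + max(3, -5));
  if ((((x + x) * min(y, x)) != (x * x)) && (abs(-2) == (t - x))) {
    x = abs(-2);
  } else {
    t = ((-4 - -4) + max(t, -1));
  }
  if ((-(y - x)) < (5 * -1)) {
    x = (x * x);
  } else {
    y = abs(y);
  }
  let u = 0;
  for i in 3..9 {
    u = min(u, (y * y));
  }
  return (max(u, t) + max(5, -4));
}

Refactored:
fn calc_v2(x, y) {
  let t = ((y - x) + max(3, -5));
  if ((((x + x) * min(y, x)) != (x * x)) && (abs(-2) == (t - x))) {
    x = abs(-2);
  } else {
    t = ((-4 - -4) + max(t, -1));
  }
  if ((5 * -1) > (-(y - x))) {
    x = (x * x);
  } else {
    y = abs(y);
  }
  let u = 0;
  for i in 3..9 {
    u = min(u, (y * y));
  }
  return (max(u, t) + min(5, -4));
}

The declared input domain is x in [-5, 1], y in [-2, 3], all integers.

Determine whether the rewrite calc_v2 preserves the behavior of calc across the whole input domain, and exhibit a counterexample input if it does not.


Not equivalent: x=-5, y=-2 separates them (11 vs 2).
calc: t becomes 6; next ((((x + x) * min(y, x)) != (x * x)) && (abs(-2) == (t - x))) evaluates to false; next t becomes 6; next ((-(y - x)) < (5 * -1)) evaluates to false; next y becomes 2; next u becomes 0; next at i=3:; next u becomes 0; next at i=4:; next u becomes 0; next at i=5:; next u becomes 0; next at i=6:; next u becomes 0; next at i=7:; next u becomes 0; next at i=8:; next u becomes 0; next final value 11
calc_v2: t becomes 6; next ((((x + x) * min(y, x)) != (x * x)) && (abs(-2) == (t - x))) evaluates to false; next t becomes 6; next ((5 * -1) > (-(y - x))) evaluates to false; next y becomes 2; next u becomes 0; next at i=3:; next u becomes 0; next at i=4:; next u becomes 0; next at i=5:; next u becomes 0; next at i=6:; next u becomes 0; next at i=7:; next u becomes 0; next at i=8:; next u becomes 0; next final value 2
verdict: not equivalent; witness: x=-5, y=-2


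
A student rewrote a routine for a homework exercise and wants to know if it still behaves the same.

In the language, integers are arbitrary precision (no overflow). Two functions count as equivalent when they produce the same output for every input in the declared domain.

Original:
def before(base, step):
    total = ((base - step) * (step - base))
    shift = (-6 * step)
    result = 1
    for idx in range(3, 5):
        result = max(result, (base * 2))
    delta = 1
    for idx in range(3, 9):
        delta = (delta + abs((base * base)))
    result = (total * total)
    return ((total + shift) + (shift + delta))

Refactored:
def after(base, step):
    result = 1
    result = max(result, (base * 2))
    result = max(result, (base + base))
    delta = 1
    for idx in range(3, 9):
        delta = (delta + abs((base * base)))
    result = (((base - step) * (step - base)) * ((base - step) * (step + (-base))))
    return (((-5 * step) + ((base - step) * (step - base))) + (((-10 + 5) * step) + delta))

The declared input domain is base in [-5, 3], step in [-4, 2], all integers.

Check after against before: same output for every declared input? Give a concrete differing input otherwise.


Try base=-5, step=-4.
before: total becomes -1; next shift becomes 24; next result becomes 1; next at idx=3:; next result becomes 1; next at idx=4:; next result becomes 1; next delta becomes 1; next at idx=3:; next delta becomes 26; next at idx=4:; next delta becomes 51; next at idx=5:; next delta becomes 76; next at idx=6:; next delta becomes 101; next at idx=7:; next delta becomes 126; next at idx=8:; next delta becomes 151; next result becomes 1; next final value 198
after: result becomes 1; next result becomes 1; next result becomes 1; next delta becomes 1; next at idx=3:; next delta becomes 26; next at idx=4:; next delta becomes 51; next at idx=5:; next delta becomes 76; next at idx=6:; next delta becomes 101; next at idx=7:; next delta becomes 126; next at idx=8:; next delta becomes 151; next result becomes 1; next final value 190
198 vs 190 — the two versions disagree here.
verdict: not equivalent; witness: base=-5, step=-4
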